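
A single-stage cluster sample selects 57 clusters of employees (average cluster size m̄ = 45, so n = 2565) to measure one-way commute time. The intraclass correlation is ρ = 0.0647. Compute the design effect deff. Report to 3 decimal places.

deff = 1 + (45 − 1)·0.0647 = 1 + 2.8468 = 3.8468.

3.847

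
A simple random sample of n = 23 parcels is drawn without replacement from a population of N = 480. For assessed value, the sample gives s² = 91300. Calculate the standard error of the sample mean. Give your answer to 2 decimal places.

61.48

Under SRS without replacement, Var(ȳ) = (1 − f)·s²/n with f = n/N = 23/480 = 0.04791667.
Var(ȳ) = (1 − 0.04791667)·91300/23 = 0.95208333·3969.5652 = 3779.3569.
SE(ȳ) = √(3779.3569) = 61.48.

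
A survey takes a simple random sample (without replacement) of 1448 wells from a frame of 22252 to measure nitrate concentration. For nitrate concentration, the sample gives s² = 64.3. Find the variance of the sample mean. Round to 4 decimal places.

Under SRS without replacement, Var(ȳ) = (1 − f)·s²/n with f = n/N = 1448/22252 = 0.06507280.
Var(ȳ) = (1 − 0.06507280)·64.3/1448 = 0.93492720·0.044406077 = 0.041516449.

0.0415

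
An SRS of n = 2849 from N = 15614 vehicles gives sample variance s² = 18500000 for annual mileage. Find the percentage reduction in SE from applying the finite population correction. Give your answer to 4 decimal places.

9.5823

f = n/N = 2849/15614 = 0.18246445.
SE_no-fpc = √(s²/n) = 80.582296; SE_fpc = √((1−f)s²/n) = 72.860637.
Ratio = √(1−f) = 0.90417672. Reduction = 100·(1 − 0.90417672) = 9.5823%.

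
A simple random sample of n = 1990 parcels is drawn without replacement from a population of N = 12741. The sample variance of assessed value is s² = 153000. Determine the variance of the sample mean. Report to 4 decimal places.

64.8759

Under SRS without replacement, Var(ȳ) = (1 − f)·s²/n with f = n/N = 1990/12741 = 0.15618868.
Var(ȳ) = (1 − 0.15618868)·153000/1990 = 0.84381132·76.884422 = 64.875946.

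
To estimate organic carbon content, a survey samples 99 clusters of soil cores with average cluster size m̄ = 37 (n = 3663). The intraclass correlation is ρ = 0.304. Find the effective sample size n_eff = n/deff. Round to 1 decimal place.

306.7

deff = 1 + (37 − 1)·0.304 = 1 + 10.944 = 11.944.
n_eff = 3663 / 11.944 = 306.7.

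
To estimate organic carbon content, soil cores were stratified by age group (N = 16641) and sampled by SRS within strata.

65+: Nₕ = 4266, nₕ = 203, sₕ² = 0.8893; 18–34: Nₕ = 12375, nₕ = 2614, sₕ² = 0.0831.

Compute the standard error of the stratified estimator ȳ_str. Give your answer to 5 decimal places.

0.01697

Var(ȳ_str) = Σₕ Wₕ²(1 − fₕ)sₕ²/nₕ with Wₕ = Nₕ/N, N = 16641.
65+: Wₕ = 0.25635479; term = 0.25635479²·(1 − 0.04758556)·0.8893/203 = 2.7419598 × 10^-4.
18–34: Wₕ = 0.74364521; term = 0.74364521²·(1 − 0.21123232)·0.0831/2614 = 1.3866796 × 10^-5.
Sum = 2.8806278 × 10^-4.
SE = √(2.8806278 × 10^-4) = 0.01697.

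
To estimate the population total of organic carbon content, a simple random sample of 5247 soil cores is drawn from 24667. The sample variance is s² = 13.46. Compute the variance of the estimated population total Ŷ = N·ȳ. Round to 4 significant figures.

1.229 × 10^6

Var(Ŷ) = N²·Var(ȳ) = N²·(1 − n/N)·s²/n.
f = 5247/24667 = 0.21271334; Var(ȳ) = 0.78728666·13.46/5247 = 0.0020196071.
Var(Ŷ) = 24667² · 0.0020196071 = 1.2288519 × 10^6.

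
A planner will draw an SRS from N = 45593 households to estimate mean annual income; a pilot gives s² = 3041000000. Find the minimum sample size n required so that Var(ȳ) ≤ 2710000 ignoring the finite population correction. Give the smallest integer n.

1123

Without fpc, n₀ = s²/D = 3041000000/2710000 = 1122.1402.
Rounding up, n = 1123.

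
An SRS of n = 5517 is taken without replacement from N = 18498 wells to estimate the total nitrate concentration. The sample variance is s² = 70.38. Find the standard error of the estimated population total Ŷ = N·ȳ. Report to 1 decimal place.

1750.2

Var(Ŷ) = N²·Var(ȳ) = N²·(1 − n/N)·s²/n.
f = 5517/18498 = 0.29824846; Var(ȳ) = 0.70175154·70.38/5517 = 0.0089521975.
Var(Ŷ) = 18498² · 0.0089521975 = 3.0632272 × 10^6.
SE(Ŷ) = √(3.0632272 × 10^6) = 1750.2.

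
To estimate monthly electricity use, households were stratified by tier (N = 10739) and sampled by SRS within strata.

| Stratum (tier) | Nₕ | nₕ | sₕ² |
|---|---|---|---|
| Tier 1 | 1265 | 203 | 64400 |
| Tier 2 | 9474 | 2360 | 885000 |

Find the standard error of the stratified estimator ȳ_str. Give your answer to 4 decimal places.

14.9282

Var(ȳ_str) = Σₕ Wₕ²(1 − fₕ)sₕ²/nₕ with Wₕ = Nₕ/N, N = 10739.
Tier 1: Wₕ = 0.11779495; term = 0.11779495²·(1 − 0.16047431)·64400/203 = 3.6955339.
Tier 2: Wₕ = 0.88220505; term = 0.88220505²·(1 − 0.24910281)·885000/2360 = 219.15472.
Sum = 222.85025.
SE = √(222.85025) = 14.9282.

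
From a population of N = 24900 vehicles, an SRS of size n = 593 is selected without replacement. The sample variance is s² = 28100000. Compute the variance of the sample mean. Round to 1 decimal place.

Under SRS without replacement, Var(ȳ) = (1 − f)·s²/n with f = n/N = 593/24900 = 0.02381526.
Var(ȳ) = (1 − 0.02381526)·28100000/593 = 0.97618474·47386.172 = 46257.658.

46257.7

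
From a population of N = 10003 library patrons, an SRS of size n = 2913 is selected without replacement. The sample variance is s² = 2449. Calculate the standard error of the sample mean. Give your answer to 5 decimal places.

Under SRS without replacement, Var(ȳ) = (1 − f)·s²/n with f = n/N = 2913/10003 = 0.29121264.
Var(ȳ) = (1 − 0.29121264)·2449/2913 = 0.70878736·0.84071404 = 0.59588749.
SE(ȳ) = √(0.59588749) = 0.77194.

0.77194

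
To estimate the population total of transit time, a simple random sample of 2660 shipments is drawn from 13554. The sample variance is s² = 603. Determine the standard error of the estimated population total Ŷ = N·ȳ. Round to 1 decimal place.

5785.6

Var(Ŷ) = N²·Var(ȳ) = N²·(1 − n/N)·s²/n.
f = 2660/13554 = 0.19625203; Var(ȳ) = 0.80374797·603/2660 = 0.18220302.
Var(Ŷ) = 13554² · 0.18220302 = 3.3472684 × 10^7.
SE(Ŷ) = √(3.3472684 × 10^7) = 5785.6.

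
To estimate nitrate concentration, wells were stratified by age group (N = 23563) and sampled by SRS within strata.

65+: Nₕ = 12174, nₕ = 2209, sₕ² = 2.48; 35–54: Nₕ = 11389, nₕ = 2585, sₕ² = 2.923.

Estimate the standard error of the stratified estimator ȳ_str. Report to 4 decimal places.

Var(ȳ_str) = Σₕ Wₕ²(1 − fₕ)sₕ²/nₕ with Wₕ = Nₕ/N, N = 23563.
65+: Wₕ = 0.51665747; term = 0.51665747²·(1 − 0.18145228)·2.48/2209 = 2.4530443 × 10^-4.
35–54: Wₕ = 0.48334253; term = 0.48334253²·(1 − 0.22697340)·2.923/2585 = 2.0420799 × 10^-4.
Sum = 4.4951242 × 10^-4.
SE = √(4.4951242 × 10^-4) = 0.0212.

0.0212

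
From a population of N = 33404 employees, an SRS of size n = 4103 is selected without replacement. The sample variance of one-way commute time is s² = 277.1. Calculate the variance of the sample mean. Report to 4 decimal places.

0.0592

Under SRS without replacement, Var(ȳ) = (1 − f)·s²/n with f = n/N = 4103/33404 = 0.12282960.
Var(ȳ) = (1 − 0.12282960)·277.1/4103 = 0.87717040·0.067535949 = 0.059240536.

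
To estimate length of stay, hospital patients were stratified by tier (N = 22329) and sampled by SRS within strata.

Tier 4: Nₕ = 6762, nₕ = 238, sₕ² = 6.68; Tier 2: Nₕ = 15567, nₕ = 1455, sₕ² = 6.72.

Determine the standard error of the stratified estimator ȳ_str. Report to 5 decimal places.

0.06722

Var(ȳ_str) = Σₕ Wₕ²(1 − fₕ)sₕ²/nₕ with Wₕ = Nₕ/N, N = 22329.
Tier 4: Wₕ = 0.30283488; term = 0.30283488²·(1 − 0.03519669)·6.68/238 = 0.0024834194.
Tier 2: Wₕ = 0.69716512; term = 0.69716512²·(1 − 0.09346695)·6.72/1455 = 0.0020349851.
Sum = 0.0045184045.
SE = √(0.0045184045) = 0.06722.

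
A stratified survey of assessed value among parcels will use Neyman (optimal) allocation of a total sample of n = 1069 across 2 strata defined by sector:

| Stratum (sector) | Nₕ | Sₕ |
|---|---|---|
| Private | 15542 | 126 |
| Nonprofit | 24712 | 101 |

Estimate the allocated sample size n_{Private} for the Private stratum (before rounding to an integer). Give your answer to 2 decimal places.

Neyman allocation: nₕ = n·NₕSₕ / Σⱼ NⱼSⱼ.
Σ NⱼSⱼ = 15542·126 + 24712·101 = 4.454204 × 10^6.
n_{Private} = 1069·15542·126 / (4.454204 × 10^6) = 469.99.

469.99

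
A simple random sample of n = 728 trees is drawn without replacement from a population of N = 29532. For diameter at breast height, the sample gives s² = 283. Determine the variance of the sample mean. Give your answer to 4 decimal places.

Under SRS without replacement, Var(ȳ) = (1 − f)·s²/n with f = n/N = 728/29532 = 0.02465123.
Var(ȳ) = (1 − 0.02465123)·283/728 = 0.97534877·0.38873626 = 0.37915344.

0.3792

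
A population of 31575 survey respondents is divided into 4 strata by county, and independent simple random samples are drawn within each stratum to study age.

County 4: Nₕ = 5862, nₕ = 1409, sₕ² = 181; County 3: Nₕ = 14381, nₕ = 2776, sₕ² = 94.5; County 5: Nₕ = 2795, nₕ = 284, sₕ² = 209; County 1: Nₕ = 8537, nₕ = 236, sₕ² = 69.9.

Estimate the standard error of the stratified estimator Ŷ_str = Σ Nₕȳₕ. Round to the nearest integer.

Var(Ŷ_str) = Σₕ Nₕ²(1 − fₕ)sₕ²/nₕ.
County 4: 5862²·(1 − 1409/5862)·181/1409 = 3.3532512 × 10^6.
County 3: 14381²·(1 − 2776/14381)·94.5/2776 = 5.681285 × 10^6.
County 5: 2795²·(1 − 284/2795)·209/284 = 5.1648352 × 10^6.
County 1: 8537²·(1 − 236/8537)·69.9/236 = 2.0989441 × 10^7.
Sum = 3.5188812 × 10^7.
SE = √(3.5188812 × 10^7) = 5932.

5932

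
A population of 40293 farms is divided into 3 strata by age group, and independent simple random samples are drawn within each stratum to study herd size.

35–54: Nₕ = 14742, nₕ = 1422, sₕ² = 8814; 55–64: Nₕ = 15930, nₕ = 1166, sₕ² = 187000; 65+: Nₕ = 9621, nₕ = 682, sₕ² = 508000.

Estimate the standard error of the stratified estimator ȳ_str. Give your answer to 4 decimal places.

Var(ȳ_str) = Σₕ Wₕ²(1 − fₕ)sₕ²/nₕ with Wₕ = Nₕ/N, N = 40293.
35–54: Wₕ = 0.36587000; term = 0.36587000²·(1 − 0.09645910)·8814/1422 = 0.74967819.
55–64: Wₕ = 0.39535403; term = 0.39535403²·(1 − 0.07319523)·187000/1166 = 23.232913.
65+: Wₕ = 0.23877597; term = 0.23877597²·(1 − 0.07088660)·508000/682 = 39.457474.
Sum = 63.440065.
SE = √(63.440065) = 7.9649.

7.9649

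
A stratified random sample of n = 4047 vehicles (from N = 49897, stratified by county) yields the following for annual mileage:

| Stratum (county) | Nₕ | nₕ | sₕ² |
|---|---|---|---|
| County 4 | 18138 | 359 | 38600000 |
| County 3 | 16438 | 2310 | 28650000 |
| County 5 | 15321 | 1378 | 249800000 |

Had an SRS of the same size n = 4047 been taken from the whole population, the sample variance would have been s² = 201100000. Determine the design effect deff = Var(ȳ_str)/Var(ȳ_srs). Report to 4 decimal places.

0.6710

Var(ȳ_str) = Σ Wₕ²(1−fₕ)sₕ²/nₕ with Wₕ = Nₕ/49897:
  County 4: (18138/49897)²·(1−359/18138)·38600000/359 = 13926.459
  County 3: (16438/49897)²·(1−2310/16438)·28650000/2310 = 1156.8937
  County 5: (15321/49897)²·(1−1378/15321)·249800000/1378 = 15553.842
  → Var(ȳ_str) = 30637.195.
Var(ȳ_srs) = (1 − 4047/49897)·201100000/4047 = 45660.827.
deff = 30637.195 / 45660.827 = 0.6710.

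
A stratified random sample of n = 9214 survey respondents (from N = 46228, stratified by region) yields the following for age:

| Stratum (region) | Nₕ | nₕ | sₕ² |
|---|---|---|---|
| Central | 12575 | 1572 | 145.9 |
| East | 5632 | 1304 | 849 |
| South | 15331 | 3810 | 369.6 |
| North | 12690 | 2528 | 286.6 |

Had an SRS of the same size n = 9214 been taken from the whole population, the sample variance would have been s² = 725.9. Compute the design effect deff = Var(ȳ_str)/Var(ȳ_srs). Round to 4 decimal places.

0.4485

Var(ȳ_str) = Σ Wₕ²(1−fₕ)sₕ²/nₕ with Wₕ = Nₕ/46228:
  Central: (12575/46228)²·(1−1572/12575)·145.9/1572 = 0.0060091307
  East: (5632/46228)²·(1−1304/5632)·849/1304 = 0.0074262538
  South: (15331/46228)²·(1−3810/15331)·369.6/3810 = 0.008017841
  North: (12690/46228)²·(1−2528/12690)·286.6/2528 = 0.0068411596
  → Var(ȳ_str) = 0.028294385.
Var(ȳ_srs) = (1 − 9214/46228)·725.9/9214 = 0.063079683.
deff = 0.028294385 / 0.063079683 = 0.4485.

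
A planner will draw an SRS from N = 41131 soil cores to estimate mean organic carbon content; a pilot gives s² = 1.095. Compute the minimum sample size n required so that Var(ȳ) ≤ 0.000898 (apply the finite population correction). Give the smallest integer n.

Without fpc, n₀ = s²/D = 1.095/0.000898 = 1219.3764.
With fpc, (1 − n/N)·s²/n ≤ D requires n ≥ n₀/(1 + n₀/N) = 1219.3764/(1 + 1219.3764/41131) = 1184.2674.
Rounding up, n = 1185.

1185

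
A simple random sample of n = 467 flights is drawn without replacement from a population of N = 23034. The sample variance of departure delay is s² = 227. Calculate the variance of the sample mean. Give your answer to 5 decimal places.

Under SRS without replacement, Var(ȳ) = (1 − f)·s²/n with f = n/N = 467/23034 = 0.02027438.
Var(ȳ) = (1 − 0.02027438)·227/467 = 0.97972562·0.48608137 = 0.47622637.

0.47623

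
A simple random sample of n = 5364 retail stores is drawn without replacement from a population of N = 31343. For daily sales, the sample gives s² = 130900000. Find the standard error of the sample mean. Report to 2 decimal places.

142.22

Under SRS without replacement, Var(ȳ) = (1 − f)·s²/n with f = n/N = 5364/31343 = 0.17113869.
Var(ȳ) = (1 − 0.17113869)·130900000/5364 = 0.82886131·24403.43 = 20227.059.
SE(ȳ) = √(20227.059) = 142.22.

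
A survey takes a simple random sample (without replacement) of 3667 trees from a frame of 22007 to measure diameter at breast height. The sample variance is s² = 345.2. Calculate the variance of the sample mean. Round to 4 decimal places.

0.0785

Under SRS without replacement, Var(ȳ) = (1 − f)·s²/n with f = n/N = 3667/22007 = 0.16662880.
Var(ȳ) = (1 − 0.16662880)·345.2/3667 = 0.83337120·0.094136897 = 0.078450979.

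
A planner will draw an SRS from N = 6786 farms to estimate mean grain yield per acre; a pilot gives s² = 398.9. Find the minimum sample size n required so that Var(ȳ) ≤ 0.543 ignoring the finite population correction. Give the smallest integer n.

Without fpc, n₀ = s²/D = 398.9/0.543 = 734.6225.
Rounding up, n = 735.

735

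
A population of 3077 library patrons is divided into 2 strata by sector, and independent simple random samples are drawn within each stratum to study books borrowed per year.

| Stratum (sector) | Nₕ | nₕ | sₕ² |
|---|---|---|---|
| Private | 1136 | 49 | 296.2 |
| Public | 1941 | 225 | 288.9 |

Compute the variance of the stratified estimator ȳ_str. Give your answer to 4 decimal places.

Var(ȳ_str) = Σₕ Wₕ²(1 − fₕ)sₕ²/nₕ with Wₕ = Nₕ/N, N = 3077.
Private: Wₕ = 0.36919077; term = 0.36919077²·(1 − 0.04313380)·296.2/49 = 0.78839136.
Public: Wₕ = 0.63080923; term = 0.63080923²·(1 − 0.11591963)·288.9/225 = 0.45170287.
Sum = 1.2400942.

1.2401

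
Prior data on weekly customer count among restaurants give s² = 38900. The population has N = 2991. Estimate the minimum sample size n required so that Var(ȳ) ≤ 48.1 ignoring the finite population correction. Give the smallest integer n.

Without fpc, n₀ = s²/D = 38900/48.1 = 808.7318.
Rounding up, n = 809.

809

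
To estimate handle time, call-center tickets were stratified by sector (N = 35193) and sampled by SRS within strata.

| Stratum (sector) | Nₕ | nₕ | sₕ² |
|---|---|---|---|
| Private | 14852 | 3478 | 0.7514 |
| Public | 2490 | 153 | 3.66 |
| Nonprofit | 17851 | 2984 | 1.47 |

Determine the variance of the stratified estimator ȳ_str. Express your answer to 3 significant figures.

2.47 × 10^-4

Var(ȳ_str) = Σₕ Wₕ²(1 − fₕ)sₕ²/nₕ with Wₕ = Nₕ/N, N = 35193.
Private: Wₕ = 0.42201574; term = 0.42201574²·(1 − 0.23417722)·0.7514/3478 = 2.9466408 × 10^-5.
Public: Wₕ = 0.07075271; term = 0.07075271²·(1 − 0.06144578)·3.66/153 = 1.1239193 × 10^-4.
Nonprofit: Wₕ = 0.50723155; term = 0.50723155²·(1 − 0.16716150)·1.47/2984 = 1.0555816 × 10^-4.
Sum = 2.474165 × 10^-4.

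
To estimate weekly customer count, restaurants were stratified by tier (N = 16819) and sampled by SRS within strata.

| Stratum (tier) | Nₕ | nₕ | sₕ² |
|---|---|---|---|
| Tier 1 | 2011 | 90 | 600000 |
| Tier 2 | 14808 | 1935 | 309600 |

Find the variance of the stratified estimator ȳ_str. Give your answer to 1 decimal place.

Var(ȳ_str) = Σₕ Wₕ²(1 − fₕ)sₕ²/nₕ with Wₕ = Nₕ/N, N = 16819.
Tier 1: Wₕ = 0.11956716; term = 0.11956716²·(1 − 0.04475385)·600000/90 = 91.043267.
Tier 2: Wₕ = 0.88043284; term = 0.88043284²·(1 − 0.13067261)·309600/1935 = 107.81913.
Sum = 198.8624.

198.9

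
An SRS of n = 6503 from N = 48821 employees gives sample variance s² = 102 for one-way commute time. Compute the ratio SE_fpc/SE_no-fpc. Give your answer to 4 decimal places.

f = n/N = 6503/48821 = 0.13320088.
SE_no-fpc = √(s²/n) = 0.12524004; SE_fpc = √((1−f)s²/n) = 0.11660104.
Ratio = √(1−f) = 0.93102047.

0.9310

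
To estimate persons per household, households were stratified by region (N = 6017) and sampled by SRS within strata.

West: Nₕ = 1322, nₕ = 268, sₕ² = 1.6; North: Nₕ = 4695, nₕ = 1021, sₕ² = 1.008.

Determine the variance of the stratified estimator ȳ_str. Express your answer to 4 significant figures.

Var(ȳ_str) = Σₕ Wₕ²(1 − fₕ)sₕ²/nₕ with Wₕ = Nₕ/N, N = 6017.
West: Wₕ = 0.21971082; term = 0.21971082²·(1 − 0.20272315)·1.6/268 = 2.2977207 × 10^-4.
North: Wₕ = 0.78028918; term = 0.78028918²·(1 − 0.21746539)·1.008/1021 = 4.7038072 × 10^-4.
Sum = 7.0015279 × 10^-4.

7.002 × 10^-4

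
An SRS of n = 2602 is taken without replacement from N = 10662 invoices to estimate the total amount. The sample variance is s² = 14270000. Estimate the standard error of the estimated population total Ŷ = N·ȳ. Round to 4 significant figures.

686500

Var(Ŷ) = N²·Var(ȳ) = N²·(1 − n/N)·s²/n.
f = 2602/10662 = 0.24404427; Var(ȳ) = 0.75595573·14270000/2602 = 4145.8448.
Var(Ŷ) = 10662² · 4145.8448 = 4.7129236 × 10^11.
SE(Ŷ) = √(4.7129236 × 10^11) = 686500.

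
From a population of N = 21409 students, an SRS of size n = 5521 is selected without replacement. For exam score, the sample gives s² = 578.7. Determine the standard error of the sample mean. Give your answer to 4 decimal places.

0.2789

Under SRS without replacement, Var(ȳ) = (1 − f)·s²/n with f = n/N = 5521/21409 = 0.25788220.
Var(ȳ) = (1 − 0.25788220)·578.7/5521 = 0.74211780·0.10481797 = 0.07778728.
SE(ȳ) = √(0.07778728) = 0.2789.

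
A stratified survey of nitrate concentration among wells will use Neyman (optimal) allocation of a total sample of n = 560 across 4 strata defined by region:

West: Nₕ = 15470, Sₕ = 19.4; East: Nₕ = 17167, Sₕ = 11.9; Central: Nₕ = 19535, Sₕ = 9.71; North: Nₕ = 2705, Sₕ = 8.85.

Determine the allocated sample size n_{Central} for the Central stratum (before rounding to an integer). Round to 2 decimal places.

147.94

Neyman allocation: nₕ = n·NₕSₕ / Σⱼ NⱼSⱼ.
Σ NⱼSⱼ = 15470·19.4 + 17167·11.9 + 19535·9.71 + 2705·8.85 = 718029.4.
n_{Central} = 560·19535·9.71 / 718029.4 = 147.94.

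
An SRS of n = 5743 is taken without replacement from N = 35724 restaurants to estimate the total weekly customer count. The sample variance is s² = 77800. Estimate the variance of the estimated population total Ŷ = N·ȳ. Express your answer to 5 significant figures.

1.4509 × 10^10

Var(Ŷ) = N²·Var(ȳ) = N²·(1 − n/N)·s²/n.
f = 5743/35724 = 0.16076027; Var(ȳ) = 0.83923973·77800/5743 = 11.369119.
Var(Ŷ) = 35724² · 11.369119 = 1.4509317 × 10^10.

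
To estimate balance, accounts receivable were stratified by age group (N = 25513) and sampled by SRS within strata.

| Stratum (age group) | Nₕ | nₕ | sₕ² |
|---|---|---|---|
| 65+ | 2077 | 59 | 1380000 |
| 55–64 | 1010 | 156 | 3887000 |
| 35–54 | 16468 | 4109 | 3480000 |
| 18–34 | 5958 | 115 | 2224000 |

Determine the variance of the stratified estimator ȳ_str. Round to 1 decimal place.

Var(ȳ_str) = Σₕ Wₕ²(1 − fₕ)sₕ²/nₕ with Wₕ = Nₕ/N, N = 25513.
65+: Wₕ = 0.08140948; term = 0.08140948²·(1 − 0.02840636)·1380000/59 = 150.61273.
55–64: Wₕ = 0.03958766; term = 0.03958766²·(1 − 0.15445545)·3887000/156 = 33.017648.
35–54: Wₕ = 0.64547486; term = 0.64547486²·(1 − 0.24951421)·3480000/4109 = 264.81601.
18–34: Wₕ = 0.23352801; term = 0.23352801²·(1 − 0.01930178)·2224000/115 = 1034.3089.
Sum = 1482.7553.

1482.8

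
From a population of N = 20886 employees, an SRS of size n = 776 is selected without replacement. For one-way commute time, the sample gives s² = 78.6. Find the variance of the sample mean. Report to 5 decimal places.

0.09753

Under SRS without replacement, Var(ȳ) = (1 − f)·s²/n with f = n/N = 776/20886 = 0.03715407.
Var(ȳ) = (1 − 0.03715407)·78.6/776 = 0.96284593·0.10128866 = 0.097525373.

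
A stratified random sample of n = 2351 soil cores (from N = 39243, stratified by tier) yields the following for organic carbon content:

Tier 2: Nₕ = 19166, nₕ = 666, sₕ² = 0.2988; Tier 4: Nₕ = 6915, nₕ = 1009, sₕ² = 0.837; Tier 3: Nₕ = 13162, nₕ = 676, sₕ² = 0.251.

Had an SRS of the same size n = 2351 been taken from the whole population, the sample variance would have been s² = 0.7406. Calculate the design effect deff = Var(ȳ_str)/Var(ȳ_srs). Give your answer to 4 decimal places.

Var(ȳ_str) = Σ Wₕ²(1−fₕ)sₕ²/nₕ with Wₕ = Nₕ/39243:
  Tier 2: (19166/39243)²·(1−666/19166)·0.2988/666 = 1.032964 × 10^-4
  Tier 4: (6915/39243)²·(1−1009/6915)·0.837/1009 = 2.1998624 × 10^-5
  Tier 3: (13162/39243)²·(1−676/13162)·0.251/676 = 3.9623044 × 10^-5
  → Var(ȳ_str) = 1.6491807 × 10^-4.
Var(ȳ_srs) = (1 − 2351/39243)·0.7406/2351 = 2.9614273 × 10^-4.
deff = (1.6491807 × 10^-4) / (2.9614273 × 10^-4) = 0.5569.

0.5569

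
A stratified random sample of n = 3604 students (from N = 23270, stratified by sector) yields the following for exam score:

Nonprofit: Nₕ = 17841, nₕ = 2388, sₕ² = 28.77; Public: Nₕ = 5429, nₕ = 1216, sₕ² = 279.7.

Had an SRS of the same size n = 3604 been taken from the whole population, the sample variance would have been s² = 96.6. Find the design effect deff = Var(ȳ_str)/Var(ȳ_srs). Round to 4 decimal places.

0.6997

Var(ȳ_str) = Σ Wₕ²(1−fₕ)sₕ²/nₕ with Wₕ = Nₕ/23270:
  Nonprofit: (17841/23270)²·(1−2388/17841)·28.77/2388 = 0.0061340141
  Public: (5429/23270)²·(1−1216/5429)·279.7/1216 = 0.0097157745
  → Var(ȳ_str) = 0.015849789.
Var(ȳ_srs) = (1 − 3604/23270)·96.6/3604 = 0.022652284.
deff = 0.015849789 / 0.022652284 = 0.6997.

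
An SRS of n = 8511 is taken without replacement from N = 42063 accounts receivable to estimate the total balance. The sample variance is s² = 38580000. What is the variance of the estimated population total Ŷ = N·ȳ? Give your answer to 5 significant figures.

6.3974 × 10^12

Var(Ŷ) = N²·Var(ȳ) = N²·(1 − n/N)·s²/n.
f = 8511/42063 = 0.20233935; Var(ȳ) = 0.79766065·38580000/8511 = 3615.7617.
Var(Ŷ) = 42063² · 3615.7617 = 6.3973526 × 10^12.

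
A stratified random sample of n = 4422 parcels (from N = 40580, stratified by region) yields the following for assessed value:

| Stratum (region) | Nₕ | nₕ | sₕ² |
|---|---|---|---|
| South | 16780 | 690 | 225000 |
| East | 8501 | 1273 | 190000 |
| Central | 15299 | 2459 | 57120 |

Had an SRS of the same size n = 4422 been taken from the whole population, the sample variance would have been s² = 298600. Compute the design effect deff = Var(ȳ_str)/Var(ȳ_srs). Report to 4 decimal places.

Var(ȳ_str) = Σ Wₕ²(1−fₕ)sₕ²/nₕ with Wₕ = Nₕ/40580:
  South: (16780/40580)²·(1−690/16780)·225000/690 = 53.463495
  East: (8501/40580)²·(1−1273/8501)·190000/1273 = 5.5691546
  Central: (15299/40580)²·(1−2459/15299)·57120/2459 = 2.7709817
  → Var(ȳ_str) = 61.803631.
Var(ȳ_srs) = (1 − 4422/40580)·298600/4422 = 60.167702.
deff = 61.803631 / 60.167702 = 1.0272.

1.0272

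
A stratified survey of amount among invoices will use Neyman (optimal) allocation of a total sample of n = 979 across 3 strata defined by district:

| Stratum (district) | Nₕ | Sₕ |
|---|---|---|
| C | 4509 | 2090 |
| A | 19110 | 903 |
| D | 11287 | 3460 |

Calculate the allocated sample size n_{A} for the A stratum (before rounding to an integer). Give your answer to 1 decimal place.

257.0

Neyman allocation: nₕ = n·NₕSₕ / Σⱼ NⱼSⱼ.
Σ NⱼSⱼ = 4509·2090 + 19110·903 + 11287·3460 = 6.573316 × 10^7.
n_{A} = 979·19110·903 / (6.573316 × 10^7) = 257.0.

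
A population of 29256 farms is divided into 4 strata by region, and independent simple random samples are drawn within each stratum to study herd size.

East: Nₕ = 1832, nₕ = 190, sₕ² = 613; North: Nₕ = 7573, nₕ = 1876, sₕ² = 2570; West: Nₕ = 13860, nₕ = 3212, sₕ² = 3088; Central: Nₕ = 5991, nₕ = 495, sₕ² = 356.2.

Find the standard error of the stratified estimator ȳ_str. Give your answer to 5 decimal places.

Var(ȳ_str) = Σₕ Wₕ²(1 − fₕ)sₕ²/nₕ with Wₕ = Nₕ/N, N = 29256.
East: Wₕ = 0.06261963; term = 0.06261963²·(1 − 0.10371179)·613/190 = 0.011339022.
North: Wₕ = 0.25885288; term = 0.25885288²·(1 − 0.24772217)·2570/1876 = 0.069053321.
West: Wₕ = 0.47374897; term = 0.47374897²·(1 − 0.23174603)·3088/3212 = 0.16576893.
Central: Wₕ = 0.20477851; term = 0.20477851²·(1 − 0.08262394)·356.2/495 = 0.027682472.
Sum = 0.27384375.
SE = √(0.27384375) = 0.52330.

0.52330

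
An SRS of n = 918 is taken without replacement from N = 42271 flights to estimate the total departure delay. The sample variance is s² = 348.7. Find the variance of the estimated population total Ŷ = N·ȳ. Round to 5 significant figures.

Var(Ŷ) = N²·Var(ȳ) = N²·(1 − n/N)·s²/n.
f = 918/42271 = 0.02171702; Var(ȳ) = 0.97828298·348.7/918 = 0.37159834.
Var(Ŷ) = 42271² · 0.37159834 = 6.6398583 × 10^8.

6.6399 × 10^8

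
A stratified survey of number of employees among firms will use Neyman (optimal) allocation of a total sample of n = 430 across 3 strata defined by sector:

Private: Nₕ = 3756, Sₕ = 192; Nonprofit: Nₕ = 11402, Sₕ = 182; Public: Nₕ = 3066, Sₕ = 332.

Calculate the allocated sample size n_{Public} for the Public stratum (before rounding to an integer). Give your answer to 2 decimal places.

Neyman allocation: nₕ = n·NₕSₕ / Σⱼ NⱼSⱼ.
Σ NⱼSⱼ = 3756·192 + 11402·182 + 3066·332 = 3.814228 × 10^6.
n_{Public} = 430·3066·332 / (3.814228 × 10^6) = 114.76.

114.76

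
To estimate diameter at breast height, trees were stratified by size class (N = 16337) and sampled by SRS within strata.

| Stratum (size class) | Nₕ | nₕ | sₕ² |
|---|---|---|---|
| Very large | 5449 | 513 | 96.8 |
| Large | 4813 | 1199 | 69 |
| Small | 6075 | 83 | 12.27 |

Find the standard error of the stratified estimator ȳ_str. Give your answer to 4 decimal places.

Var(ȳ_str) = Σₕ Wₕ²(1 − fₕ)sₕ²/nₕ with Wₕ = Nₕ/N, N = 16337.
Very large: Wₕ = 0.33353737; term = 0.33353737²·(1 − 0.09414571)·96.8/513 = 0.019015394.
Large: Wₕ = 0.29460733; term = 0.29460733²·(1 − 0.24911697)·69/1199 = 0.0037505011.
Small: Wₕ = 0.37185530; term = 0.37185530²·(1 − 0.01366255)·12.27/83 = 0.020162294.
Sum = 0.042928189.
SE = √(0.042928189) = 0.2072.

0.2072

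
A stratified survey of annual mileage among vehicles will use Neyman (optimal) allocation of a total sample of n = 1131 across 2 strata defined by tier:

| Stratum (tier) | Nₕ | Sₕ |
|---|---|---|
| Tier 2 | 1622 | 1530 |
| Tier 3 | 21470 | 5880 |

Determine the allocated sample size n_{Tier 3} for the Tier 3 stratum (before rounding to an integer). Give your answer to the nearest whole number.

Neyman allocation: nₕ = n·NₕSₕ / Σⱼ NⱼSⱼ.
Σ NⱼSⱼ = 1622·1530 + 21470·5880 = 1.2872526 × 10^8.
n_{Tier 3} = 1131·21470·5880 / (1.2872526 × 10^8) = 1109.

1109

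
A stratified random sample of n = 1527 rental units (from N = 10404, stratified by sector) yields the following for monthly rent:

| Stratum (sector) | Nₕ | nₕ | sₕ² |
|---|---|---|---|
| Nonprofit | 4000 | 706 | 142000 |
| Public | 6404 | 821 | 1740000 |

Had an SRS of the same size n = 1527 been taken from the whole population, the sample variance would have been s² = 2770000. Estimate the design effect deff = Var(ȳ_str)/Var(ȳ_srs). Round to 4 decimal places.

0.4681

Var(ȳ_str) = Σ Wₕ²(1−fₕ)sₕ²/nₕ with Wₕ = Nₕ/10404:
  Nonprofit: (4000/10404)²·(1−706/4000)·142000/706 = 24.483108
  Public: (6404/10404)²·(1−821/6404)·1740000/821 = 700.04242
  → Var(ȳ_str) = 724.52553.
Var(ȳ_srs) = (1 − 1527/10404)·2770000/1527 = 1547.7707.
deff = 724.52553 / 1547.7707 = 0.4681.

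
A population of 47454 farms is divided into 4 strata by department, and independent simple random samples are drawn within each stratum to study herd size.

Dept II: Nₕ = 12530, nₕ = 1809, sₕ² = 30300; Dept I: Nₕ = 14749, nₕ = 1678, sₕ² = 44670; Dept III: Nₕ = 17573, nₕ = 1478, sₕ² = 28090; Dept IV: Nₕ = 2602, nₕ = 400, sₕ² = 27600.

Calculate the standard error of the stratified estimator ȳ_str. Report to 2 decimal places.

2.42

Var(ȳ_str) = Σₕ Wₕ²(1 − fₕ)sₕ²/nₕ with Wₕ = Nₕ/N, N = 47454.
Dept II: Wₕ = 0.26404518; term = 0.26404518²·(1 − 0.14437350)·30300/1809 = 0.9991824.
Dept I: Wₕ = 0.31080625; term = 0.31080625²·(1 − 0.11377043)·44670/1678 = 2.2790284.
Dept III: Wₕ = 0.37031652; term = 0.37031652²·(1 − 0.08410630)·28090/1478 = 2.3870886.
Dept IV: Wₕ = 0.05483205; term = 0.05483205²·(1 − 0.15372790)·27600/400 = 0.175561.
Sum = 5.8408604.
SE = √(5.8408604) = 2.42.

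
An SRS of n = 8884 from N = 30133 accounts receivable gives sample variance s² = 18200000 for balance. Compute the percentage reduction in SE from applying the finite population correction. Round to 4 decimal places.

16.0254

f = n/N = 8884/30133 = 0.29482627.
SE_no-fpc = √(s²/n) = 45.261758; SE_fpc = √((1−f)s²/n) = 38.008391.
Ratio = √(1−f) = 0.83974623. Reduction = 100·(1 − 0.83974623) = 16.0254%.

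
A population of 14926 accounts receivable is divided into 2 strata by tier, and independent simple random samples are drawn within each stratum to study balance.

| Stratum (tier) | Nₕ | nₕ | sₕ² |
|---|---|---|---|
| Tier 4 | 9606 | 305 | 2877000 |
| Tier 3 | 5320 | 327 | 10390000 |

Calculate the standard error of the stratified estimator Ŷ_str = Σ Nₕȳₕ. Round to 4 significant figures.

1.299 × 10^6

Var(Ŷ_str) = Σₕ Nₕ²(1 − fₕ)sₕ²/nₕ.
Tier 4: 9606²·(1 − 305/9606)·2877000/305 = 8.4277617 × 10^11.
Tier 3: 5320²·(1 − 327/5320)·10390000/327 = 8.4399718 × 10^11.
Sum = 1.6867734 × 10^12.
SE = √(1.6867734 × 10^12) = 1.299 × 10^6.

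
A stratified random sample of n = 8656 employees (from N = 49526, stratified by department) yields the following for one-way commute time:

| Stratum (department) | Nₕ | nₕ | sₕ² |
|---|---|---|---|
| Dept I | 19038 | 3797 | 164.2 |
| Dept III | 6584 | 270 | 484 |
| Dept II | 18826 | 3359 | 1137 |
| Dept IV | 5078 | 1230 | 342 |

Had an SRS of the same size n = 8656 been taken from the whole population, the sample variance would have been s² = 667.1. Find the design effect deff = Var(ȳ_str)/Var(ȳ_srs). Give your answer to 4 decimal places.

1.2248

Var(ȳ_str) = Σ Wₕ²(1−fₕ)sₕ²/nₕ with Wₕ = Nₕ/49526:
  Dept I: (19038/49526)²·(1−3797/19038)·164.2/3797 = 0.0051156501
  Dept III: (6584/49526)²·(1−270/6584)·484/270 = 0.030381519
  Dept II: (18826/49526)²·(1−3359/18826)·1137/3359 = 0.040183531
  Dept IV: (5078/49526)²·(1−1230/5078)·342/1230 = 0.0022150434
  → Var(ȳ_str) = 0.077895744.
Var(ȳ_srs) = (1 − 8656/49526)·667.1/8656 = 0.063598237.
deff = 0.077895744 / 0.063598237 = 1.2248.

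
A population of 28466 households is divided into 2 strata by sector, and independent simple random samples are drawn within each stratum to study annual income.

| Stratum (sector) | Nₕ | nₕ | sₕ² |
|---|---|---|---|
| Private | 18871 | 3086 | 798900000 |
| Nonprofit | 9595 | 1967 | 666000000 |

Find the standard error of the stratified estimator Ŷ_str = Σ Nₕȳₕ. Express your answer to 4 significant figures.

Var(Ŷ_str) = Σₕ Nₕ²(1 − fₕ)sₕ²/nₕ.
Private: 18871²·(1 − 3086/18871)·798900000/3086 = 7.7114492 × 10^13.
Nonprofit: 9595²·(1 − 1967/9595)·666000000/1967 = 2.4781383 × 10^13.
Sum = 1.0189588 × 10^14.
SE = √(1.0189588 × 10^14) = 1.009 × 10^7.

1.009 × 10^7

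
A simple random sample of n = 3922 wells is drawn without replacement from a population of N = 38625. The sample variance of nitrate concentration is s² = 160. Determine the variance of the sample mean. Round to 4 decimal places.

0.0367

Under SRS without replacement, Var(ȳ) = (1 − f)·s²/n with f = n/N = 3922/38625 = 0.10154045.
Var(ȳ) = (1 − 0.10154045)·160/3922 = 0.89845955·0.040795512 = 0.036653118.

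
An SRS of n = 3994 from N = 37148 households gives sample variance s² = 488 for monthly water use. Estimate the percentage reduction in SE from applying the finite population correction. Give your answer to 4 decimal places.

f = n/N = 3994/37148 = 0.10751588.
SE_no-fpc = √(s²/n) = 0.34954724; SE_fpc = √((1−f)s²/n) = 0.3302221.
Ratio = √(1−f) = 0.94471378. Reduction = 100·(1 − 0.94471378) = 5.5286%.

5.5286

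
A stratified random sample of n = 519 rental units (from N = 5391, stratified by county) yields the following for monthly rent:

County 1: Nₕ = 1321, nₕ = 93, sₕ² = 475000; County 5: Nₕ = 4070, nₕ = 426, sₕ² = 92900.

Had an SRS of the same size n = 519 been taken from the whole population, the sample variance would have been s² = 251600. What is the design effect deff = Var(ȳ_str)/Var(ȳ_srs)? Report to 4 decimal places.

0.9047

Var(ȳ_str) = Σ Wₕ²(1−fₕ)sₕ²/nₕ with Wₕ = Nₕ/5391:
  County 1: (1321/5391)²·(1−93/1321)·475000/93 = 285.08422
  County 5: (4070/5391)²·(1−426/4070)·92900/426 = 111.28592
  → Var(ȳ_str) = 396.37014.
Var(ȳ_srs) = (1 − 519/5391)·251600/519 = 438.10804.
deff = 396.37014 / 438.10804 = 0.9047.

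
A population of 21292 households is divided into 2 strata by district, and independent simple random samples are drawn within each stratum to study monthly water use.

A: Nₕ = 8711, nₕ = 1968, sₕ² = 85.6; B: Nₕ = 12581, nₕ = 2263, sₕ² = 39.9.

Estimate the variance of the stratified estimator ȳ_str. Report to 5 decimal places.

Var(ȳ_str) = Σₕ Wₕ²(1 − fₕ)sₕ²/nₕ with Wₕ = Nₕ/N, N = 21292.
A: Wₕ = 0.40912080; term = 0.40912080²·(1 − 0.22592125)·85.6/1968 = 0.0056355581.
B: Wₕ = 0.59087920; term = 0.59087920²·(1 − 0.17987441)·39.9/2263 = 0.0050485436.
Sum = 0.010684102.

0.01068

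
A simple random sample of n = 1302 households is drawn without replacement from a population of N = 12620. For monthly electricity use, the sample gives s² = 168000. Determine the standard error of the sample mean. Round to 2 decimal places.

10.76

Under SRS without replacement, Var(ȳ) = (1 − f)·s²/n with f = n/N = 1302/12620 = 0.10316957.
Var(ȳ) = (1 − 0.10316957)·168000/1302 = 0.89683043·129.03226 = 115.72006.
SE(ȳ) = √(115.72006) = 10.76.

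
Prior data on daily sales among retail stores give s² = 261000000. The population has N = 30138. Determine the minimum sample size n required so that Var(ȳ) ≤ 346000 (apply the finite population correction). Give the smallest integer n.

Without fpc, n₀ = s²/D = 261000000/346000 = 754.3353.
With fpc, (1 − n/N)·s²/n ≤ D requires n ≥ n₀/(1 + n₀/N) = 754.3353/(1 + 754.3353/30138) = 735.9158.
Rounding up, n = 736.

736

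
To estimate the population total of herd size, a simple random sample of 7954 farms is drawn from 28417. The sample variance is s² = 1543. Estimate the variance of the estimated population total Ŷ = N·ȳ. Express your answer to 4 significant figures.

1.128 × 10^8

Var(Ŷ) = N²·Var(ȳ) = N²·(1 − n/N)·s²/n.
f = 7954/28417 = 0.27990288; Var(ȳ) = 0.72009712·1543/7954 = 0.13969196.
Var(Ŷ) = 28417² · 0.13969196 = 1.1280487 × 10^8.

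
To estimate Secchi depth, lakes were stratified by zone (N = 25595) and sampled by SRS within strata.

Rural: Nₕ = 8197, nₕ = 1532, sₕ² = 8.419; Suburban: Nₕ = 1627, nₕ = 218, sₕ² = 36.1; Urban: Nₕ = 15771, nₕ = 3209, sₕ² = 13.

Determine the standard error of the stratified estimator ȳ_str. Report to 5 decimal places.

Var(ȳ_str) = Σₕ Wₕ²(1 − fₕ)sₕ²/nₕ with Wₕ = Nₕ/N, N = 25595.
Rural: Wₕ = 0.32025786; term = 0.32025786²·(1 − 0.18689765)·8.419/1532 = 4.5829653 × 10^-4.
Suburban: Wₕ = 0.06356710; term = 0.06356710²·(1 − 0.13398894)·36.1/218 = 5.7948071 × 10^-4.
Urban: Wₕ = 0.61617503; term = 0.61617503²·(1 − 0.20347473)·13/3209 = 0.0012251278.
Sum = 0.002262905.
SE = √(0.002262905) = 0.04757.

0.04757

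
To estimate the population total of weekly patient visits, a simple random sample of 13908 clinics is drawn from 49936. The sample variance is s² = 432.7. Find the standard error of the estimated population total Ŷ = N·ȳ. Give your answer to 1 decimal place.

7481.5

Var(Ŷ) = N²·Var(ȳ) = N²·(1 − n/N)·s²/n.
f = 13908/49936 = 0.27851650; Var(ȳ) = 0.72148350·432.7/13908 = 0.022446499.
Var(Ŷ) = 49936² · 0.022446499 = 5.5972682 × 10^7.
SE(Ŷ) = √(5.5972682 × 10^7) = 7481.5.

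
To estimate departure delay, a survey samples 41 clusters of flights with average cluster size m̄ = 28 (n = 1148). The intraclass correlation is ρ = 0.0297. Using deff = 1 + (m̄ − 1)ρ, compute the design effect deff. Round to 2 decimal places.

1.80

deff = 1 + (28 − 1)·0.0297 = 1 + 0.8019 = 1.8019.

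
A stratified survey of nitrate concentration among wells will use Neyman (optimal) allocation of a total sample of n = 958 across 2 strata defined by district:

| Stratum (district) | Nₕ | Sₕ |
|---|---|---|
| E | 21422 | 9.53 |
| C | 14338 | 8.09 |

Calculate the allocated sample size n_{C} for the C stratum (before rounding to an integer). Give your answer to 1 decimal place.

347.1

Neyman allocation: nₕ = n·NₕSₕ / Σⱼ NⱼSⱼ.
Σ NⱼSⱼ = 21422·9.53 + 14338·8.09 = 320146.08.
n_{C} = 958·14338·8.09 / 320146.08 = 347.1.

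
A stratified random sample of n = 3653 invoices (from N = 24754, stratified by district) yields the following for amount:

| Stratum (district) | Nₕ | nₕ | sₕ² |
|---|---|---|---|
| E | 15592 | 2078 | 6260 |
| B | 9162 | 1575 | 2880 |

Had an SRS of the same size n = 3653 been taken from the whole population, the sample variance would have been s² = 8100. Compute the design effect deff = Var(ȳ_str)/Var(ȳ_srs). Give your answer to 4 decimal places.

Var(ȳ_str) = Σ Wₕ²(1−fₕ)sₕ²/nₕ with Wₕ = Nₕ/24754:
  E: (15592/24754)²·(1−2078/15592)·6260/2078 = 1.0359141
  B: (9162/24754)²·(1−1575/9162)·2880/1575 = 0.20743476
  → Var(ȳ_str) = 1.2433489.
Var(ȳ_srs) = (1 − 3653/24754)·8100/3653 = 1.8901358.
deff = 1.2433489 / 1.8901358 = 0.6578.

0.6578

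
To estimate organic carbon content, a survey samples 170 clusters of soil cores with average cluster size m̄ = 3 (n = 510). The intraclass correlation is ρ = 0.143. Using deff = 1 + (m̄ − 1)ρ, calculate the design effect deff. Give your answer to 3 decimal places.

deff = 1 + (3 − 1)·0.143 = 1 + 0.286 = 1.286.

1.286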